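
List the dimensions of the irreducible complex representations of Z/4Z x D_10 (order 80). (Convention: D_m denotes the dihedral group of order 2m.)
Dimensions: 1, 1, 1, 1, 1, 1, 1, 1, 1, 1, 1, 1, 1, 1, 1, 1, 2, 2, 2, 2, 2, 2, 2, 2, 2, 2, 2, 2, 2, 2, 2, 2

Explanation: There are 32 irreducibles (= number of conjugacy classes). Their dimensions d_i satisfy sum d_i^2 = |G| = 80: 1 + 1 + 1 + 1 + 1 + 1 + 1 + 1 + 1 + 1 + 1 + 1 + 1 + 1 + 1 + 1 + 4 + 4 + 4 + 4 + 4 + 4 + 4 + 4 + 4 + 4 + 4 + 4 + 4 + 4 + 4 + 4 = 80. (For the product with Z/4Z: each of the 4 1-dim characters of Z/4Z tensors with each irrep of D_10, giving 4 copies of each D_10-dimension.)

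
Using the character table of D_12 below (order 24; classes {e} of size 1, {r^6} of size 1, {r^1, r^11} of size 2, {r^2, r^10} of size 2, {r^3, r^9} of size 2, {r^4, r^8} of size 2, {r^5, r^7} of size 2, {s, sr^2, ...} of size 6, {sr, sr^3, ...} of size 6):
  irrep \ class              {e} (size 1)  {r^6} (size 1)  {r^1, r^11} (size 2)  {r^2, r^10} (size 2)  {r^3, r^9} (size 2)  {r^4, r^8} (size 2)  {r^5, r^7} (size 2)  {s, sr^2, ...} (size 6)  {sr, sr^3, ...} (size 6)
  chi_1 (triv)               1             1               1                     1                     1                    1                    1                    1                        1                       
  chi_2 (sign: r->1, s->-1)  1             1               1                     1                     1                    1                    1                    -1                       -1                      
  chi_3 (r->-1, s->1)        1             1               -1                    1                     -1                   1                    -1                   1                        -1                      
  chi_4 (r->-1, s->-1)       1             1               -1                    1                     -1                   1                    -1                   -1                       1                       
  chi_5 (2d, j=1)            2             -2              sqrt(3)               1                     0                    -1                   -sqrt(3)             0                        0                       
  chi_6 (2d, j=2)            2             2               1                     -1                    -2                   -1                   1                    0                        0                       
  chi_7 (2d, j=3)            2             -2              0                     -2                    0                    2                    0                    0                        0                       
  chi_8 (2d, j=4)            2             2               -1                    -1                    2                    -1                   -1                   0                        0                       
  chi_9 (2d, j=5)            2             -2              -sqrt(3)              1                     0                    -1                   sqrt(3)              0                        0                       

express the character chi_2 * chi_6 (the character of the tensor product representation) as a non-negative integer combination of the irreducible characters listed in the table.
chi_2 tensor chi_6 = chi_6 (all other irreducibles have multiplicity 0).

Derivation: The character of a tensor product is the pointwise product (chi_2 * chi_6)(C) = chi_2(C) * chi_6(C):
  {e}: (1)*(2), {r^6}: (1)*(2), {r^1, r^11}: (1)*(1), {r^2, r^10}: (1)*(-1), {r^3, r^9}: (1)*(-2), {r^4, r^8}: (1)*(-1), {r^5, r^7}: (1)*(1), {s, sr^2, ...}: (-1)*(0), {sr, sr^3, ...}: (-1)*(0)
so (chi_2 * chi_6) takes values
  {e} -> 2, {r^6} -> 2, {r^1, r^11} -> 1, {r^2, r^10} -> -1, {r^3, r^9} -> -2, {r^4, r^8} -> -1, {r^5, r^7} -> 1, {s, sr^2, ...} -> 0, {sr, sr^3, ...} -> 0.
Now take the inner product of this character with each irreducible chi from the table, <chi_2*chi_6, chi> = (1/24) sum_C |C| (chi_2*chi_6)(C) conj(chi(C)):
  <chi_2*chi_6, chi_1> = (1/24)[1*(2)*conj(1) + 1*(2)*conj(1) + 2*(1)*conj(1) + 2*(-1)*conj(1) + 2*(-2)*conj(1) + 2*(-1)*conj(1) + 2*(1)*conj(1) + 6*(0)*conj(1) + 6*(0)*conj(1)]
      = (1/24)[(2) + (2) + (2) + (-2) + (-4) + (-2) + (2) + (0) + (0)] = 0/24 = 0
  <chi_2*chi_6, chi_2> = (1/24)[1*(2)*conj(1) + 1*(2)*conj(1) + 2*(1)*conj(1) + 2*(-1)*conj(1) + 2*(-2)*conj(1) + 2*(-1)*conj(1) + 2*(1)*conj(1) + 6*(0)*conj(-1) + 6*(0)*conj(-1)]
      = (1/24)[(2) + (2) + (2) + (-2) + (-4) + (-2) + (2) + (0) + (0)] = 0/24 = 0
  <chi_2*chi_6, chi_3> = (1/24)[1*(2)*conj(1) + 1*(2)*conj(1) + 2*(1)*conj(-1) + 2*(-1)*conj(1) + 2*(-2)*conj(-1) + 2*(-1)*conj(1) + 2*(1)*conj(-1) + 6*(0)*conj(1) + 6*(0)*conj(-1)]
      = (1/24)[(2) + (2) + (-2) + (-2) + (4) + (-2) + (-2) + (0) + (0)] = 0/24 = 0
  <chi_2*chi_6, chi_4> = (1/24)[1*(2)*conj(1) + 1*(2)*conj(1) + 2*(1)*conj(-1) + 2*(-1)*conj(1) + 2*(-2)*conj(-1) + 2*(-1)*conj(1) + 2*(1)*conj(-1) + 6*(0)*conj(-1) + 6*(0)*conj(1)]
      = (1/24)[(2) + (2) + (-2) + (-2) + (4) + (-2) + (-2) + (0) + (0)] = 0/24 = 0
  <chi_2*chi_6, chi_5> = (1/24)[1*(2)*conj(2) + 1*(2)*conj(-2) + 2*(1)*conj(sqrt(3)) + 2*(-1)*conj(1) + 2*(-2)*conj(0) + 2*(-1)*conj(-1) + 2*(1)*conj(-sqrt(3)) + 6*(0)*conj(0) + 6*(0)*conj(0)]
      = (1/24)[(4) + (-4) + (2*sqrt(3)) + (-2) + (0) + (2) + (-2*sqrt(3)) + (0) + (0)] = 0/24 = 0
  <chi_2*chi_6, chi_6> = (1/24)[1*(2)*conj(2) + 1*(2)*conj(2) + 2*(1)*conj(1) + 2*(-1)*conj(-1) + 2*(-2)*conj(-2) + 2*(-1)*conj(-1) + 2*(1)*conj(1) + 6*(0)*conj(0) + 6*(0)*conj(0)]
      = (1/24)[(4) + (4) + (2) + (2) + (8) + (2) + (2) + (0) + (0)] = 24/24 = 1
  <chi_2*chi_6, chi_7> = (1/24)[1*(2)*conj(2) + 1*(2)*conj(-2) + 2*(1)*conj(0) + 2*(-1)*conj(-2) + 2*(-2)*conj(0) + 2*(-1)*conj(2) + 2*(1)*conj(0) + 6*(0)*conj(0) + 6*(0)*conj(0)]
      = (1/24)[(4) + (-4) + (0) + (4) + (0) + (-4) + (0) + (0) + (0)] = 0/24 = 0
  <chi_2*chi_6, chi_8> = (1/24)[1*(2)*conj(2) + 1*(2)*conj(2) + 2*(1)*conj(-1) + 2*(-1)*conj(-1) + 2*(-2)*conj(2) + 2*(-1)*conj(-1) + 2*(1)*conj(-1) + 6*(0)*conj(0) + 6*(0)*conj(0)]
      = (1/24)[(4) + (4) + (-2) + (2) + (-8) + (2) + (-2) + (0) + (0)] = 0/24 = 0
  <chi_2*chi_6, chi_9> = (1/24)[1*(2)*conj(2) + 1*(2)*conj(-2) + 2*(1)*conj(-sqrt(3)) + 2*(-1)*conj(1) + 2*(-2)*conj(0) + 2*(-1)*conj(-1) + 2*(1)*conj(sqrt(3)) + 6*(0)*conj(0) + 6*(0)*conj(0)]
      = (1/24)[(4) + (-4) + (-2*sqrt(3)) + (-2) + (0) + (2) + (2*sqrt(3)) + (0) + (0)] = 0/24 = 0
Hence the multiplicities are chi_6: 1. Dimension check: dim(chi_2)*dim(chi_6) = 1*2 = 2 and sum (mult * dim) = 1*2 = 2.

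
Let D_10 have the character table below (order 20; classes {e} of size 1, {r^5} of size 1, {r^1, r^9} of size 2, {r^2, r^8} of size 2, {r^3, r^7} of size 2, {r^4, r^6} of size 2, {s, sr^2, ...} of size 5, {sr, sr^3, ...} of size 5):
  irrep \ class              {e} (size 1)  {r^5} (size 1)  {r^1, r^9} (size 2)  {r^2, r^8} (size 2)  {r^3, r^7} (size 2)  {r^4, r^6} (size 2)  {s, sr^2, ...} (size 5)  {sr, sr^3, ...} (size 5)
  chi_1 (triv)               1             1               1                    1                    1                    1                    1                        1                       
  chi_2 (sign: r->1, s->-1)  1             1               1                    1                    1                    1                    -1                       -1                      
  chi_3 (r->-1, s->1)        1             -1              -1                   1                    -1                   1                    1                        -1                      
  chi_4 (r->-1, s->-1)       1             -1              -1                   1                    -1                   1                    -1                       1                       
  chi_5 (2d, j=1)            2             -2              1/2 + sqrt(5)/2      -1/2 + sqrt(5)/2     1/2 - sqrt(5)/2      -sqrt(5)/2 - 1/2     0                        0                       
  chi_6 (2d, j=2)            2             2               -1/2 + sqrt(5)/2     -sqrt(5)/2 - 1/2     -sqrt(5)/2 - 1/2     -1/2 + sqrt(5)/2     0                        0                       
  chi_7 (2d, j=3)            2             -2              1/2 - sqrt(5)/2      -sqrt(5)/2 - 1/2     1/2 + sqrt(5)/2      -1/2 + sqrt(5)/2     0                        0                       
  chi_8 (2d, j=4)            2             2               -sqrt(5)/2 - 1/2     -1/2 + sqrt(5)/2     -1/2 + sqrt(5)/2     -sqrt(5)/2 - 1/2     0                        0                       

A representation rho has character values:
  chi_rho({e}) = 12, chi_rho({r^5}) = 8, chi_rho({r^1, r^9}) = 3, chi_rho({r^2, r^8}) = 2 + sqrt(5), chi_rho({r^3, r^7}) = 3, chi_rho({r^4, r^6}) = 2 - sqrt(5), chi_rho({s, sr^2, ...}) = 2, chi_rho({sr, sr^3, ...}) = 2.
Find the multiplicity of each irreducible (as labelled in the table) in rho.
Multiplicities: chi_1: 3, chi_2: 1, chi_3: 0, chi_4: 0, chi_5: 1, chi_6: 1, chi_7: 0, chi_8: 2.

Details: Use <chi_rho, chi> = (1/|G|) sum_C |C| * chi_rho(C) * conj(chi(C)) with |G| = 20 for each irreducible chi in the table:
  <chi_rho, chi_1> = (1/20)[1*(12)*conj(1) + 1*(8)*conj(1) + 2*(3)*conj(1) + 2*(2 + sqrt(5))*conj(1) + 2*(3)*conj(1) + 2*(2 - sqrt(5))*conj(1) + 5*(2)*conj(1) + 5*(2)*conj(1)]
      = (1/20)[(12) + (8) + (6) + (4 + 2*sqrt(5)) + (6) + (4 - 2*sqrt(5)) + (10) + (10)] = 60/20 = 3
  <chi_rho, chi_2> = (1/20)[1*(12)*conj(1) + 1*(8)*conj(1) + 2*(3)*conj(1) + 2*(2 + sqrt(5))*conj(1) + 2*(3)*conj(1) + 2*(2 - sqrt(5))*conj(1) + 5*(2)*conj(-1) + 5*(2)*conj(-1)]
      = (1/20)[(12) + (8) + (6) + (4 + 2*sqrt(5)) + (6) + (4 - 2*sqrt(5)) + (-10) + (-10)] = 20/20 = 1
  <chi_rho, chi_3> = (1/20)[1*(12)*conj(1) + 1*(8)*conj(-1) + 2*(3)*conj(-1) + 2*(2 + sqrt(5))*conj(1) + 2*(3)*conj(-1) + 2*(2 - sqrt(5))*conj(1) + 5*(2)*conj(1) + 5*(2)*conj(-1)]
      = (1/20)[(12) + (-8) + (-6) + (4 + 2*sqrt(5)) + (-6) + (4 - 2*sqrt(5)) + (10) + (-10)] = 0/20 = 0
  <chi_rho, chi_4> = (1/20)[1*(12)*conj(1) + 1*(8)*conj(-1) + 2*(3)*conj(-1) + 2*(2 + sqrt(5))*conj(1) + 2*(3)*conj(-1) + 2*(2 - sqrt(5))*conj(1) + 5*(2)*conj(-1) + 5*(2)*conj(1)]
      = (1/20)[(12) + (-8) + (-6) + (4 + 2*sqrt(5)) + (-6) + (4 - 2*sqrt(5)) + (-10) + (10)] = 0/20 = 0
  <chi_rho, chi_5> = (1/20)[1*(12)*conj(2) + 1*(8)*conj(-2) + 2*(3)*conj(1/2 + sqrt(5)/2) + 2*(2 + sqrt(5))*conj(-1/2 + sqrt(5)/2) + 2*(3)*conj(1/2 - sqrt(5)/2) + 2*(2 - sqrt(5))*conj(-sqrt(5)/2 - 1/2) + 5*(2)*conj(0) + 5*(2)*conj(0)]
      = (1/20)[(24) + (-16) + (3 + 3*sqrt(5)) + (sqrt(5) + 3) + (3 - 3*sqrt(5)) + (3 - sqrt(5)) + (0) + (0)] = 20/20 = 1
  <chi_rho, chi_6> = (1/20)[1*(12)*conj(2) + 1*(8)*conj(2) + 2*(3)*conj(-1/2 + sqrt(5)/2) + 2*(2 + sqrt(5))*conj(-sqrt(5)/2 - 1/2) + 2*(3)*conj(-sqrt(5)/2 - 1/2) + 2*(2 - sqrt(5))*conj(-1/2 + sqrt(5)/2) + 5*(2)*conj(0) + 5*(2)*conj(0)]
      = (1/20)[(24) + (16) + (-3 + 3*sqrt(5)) + (-7 - 3*sqrt(5)) + (-3*sqrt(5) - 3) + (-7 + 3*sqrt(5)) + (0) + (0)] = 20/20 = 1
  <chi_rho, chi_7> = (1/20)[1*(12)*conj(2) + 1*(8)*conj(-2) + 2*(3)*conj(1/2 - sqrt(5)/2) + 2*(2 + sqrt(5))*conj(-sqrt(5)/2 - 1/2) + 2*(3)*conj(1/2 + sqrt(5)/2) + 2*(2 - sqrt(5))*conj(-1/2 + sqrt(5)/2) + 5*(2)*conj(0) + 5*(2)*conj(0)]
      = (1/20)[(24) + (-16) + (3 - 3*sqrt(5)) + (-7 - 3*sqrt(5)) + (3 + 3*sqrt(5)) + (-7 + 3*sqrt(5)) + (0) + (0)] = 0/20 = 0
  <chi_rho, chi_8> = (1/20)[1*(12)*conj(2) + 1*(8)*conj(2) + 2*(3)*conj(-sqrt(5)/2 - 1/2) + 2*(2 + sqrt(5))*conj(-1/2 + sqrt(5)/2) + 2*(3)*conj(-1/2 + sqrt(5)/2) + 2*(2 - sqrt(5))*conj(-sqrt(5)/2 - 1/2) + 5*(2)*conj(0) + 5*(2)*conj(0)]
      = (1/20)[(24) + (16) + (-3*sqrt(5) - 3) + (sqrt(5) + 3) + (-3 + 3*sqrt(5)) + (3 - sqrt(5)) + (0) + (0)] = 40/20 = 2
Dimension check: dim(rho) = sum (mult * dim) = 3*1 + 1*1 + 0*1 + 0*1 + 1*2 + 1*2 + 0*2 + 2*2 = 12 = chi_rho(e) = 12.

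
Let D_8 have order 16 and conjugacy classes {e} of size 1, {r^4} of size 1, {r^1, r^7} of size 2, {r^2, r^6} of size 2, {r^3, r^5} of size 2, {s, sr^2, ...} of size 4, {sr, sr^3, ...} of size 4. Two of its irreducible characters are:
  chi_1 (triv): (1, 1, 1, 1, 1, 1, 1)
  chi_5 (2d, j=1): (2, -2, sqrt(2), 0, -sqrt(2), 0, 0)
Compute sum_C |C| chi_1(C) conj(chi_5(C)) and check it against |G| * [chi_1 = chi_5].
Sum = 0; so <chi_1, chi_5> = 0 (distinct irreducibles are orthogonal).

Proof sketch: Compute term by term over conjugacy classes (|C| * chi_1(C) * conj(chi_5(C))):
  1*(1)*conj(2) + 1*(1)*conj(-2) + 2*(1)*conj(sqrt(2)) + 2*(1)*conj(0) + 2*(1)*conj(-sqrt(2)) + 4*(1)*conj(0) + 4*(1)*conj(0)
  = (2) + (-2) + (2*sqrt(2)) + (0) + (-2*sqrt(2)) + (0) + (0)
  = 0.
Dividing by |G| = 16 gives 0/16 = 0, matching the row-orthogonality relation <chi_1, chi_5> = [chi_1 = chi_5].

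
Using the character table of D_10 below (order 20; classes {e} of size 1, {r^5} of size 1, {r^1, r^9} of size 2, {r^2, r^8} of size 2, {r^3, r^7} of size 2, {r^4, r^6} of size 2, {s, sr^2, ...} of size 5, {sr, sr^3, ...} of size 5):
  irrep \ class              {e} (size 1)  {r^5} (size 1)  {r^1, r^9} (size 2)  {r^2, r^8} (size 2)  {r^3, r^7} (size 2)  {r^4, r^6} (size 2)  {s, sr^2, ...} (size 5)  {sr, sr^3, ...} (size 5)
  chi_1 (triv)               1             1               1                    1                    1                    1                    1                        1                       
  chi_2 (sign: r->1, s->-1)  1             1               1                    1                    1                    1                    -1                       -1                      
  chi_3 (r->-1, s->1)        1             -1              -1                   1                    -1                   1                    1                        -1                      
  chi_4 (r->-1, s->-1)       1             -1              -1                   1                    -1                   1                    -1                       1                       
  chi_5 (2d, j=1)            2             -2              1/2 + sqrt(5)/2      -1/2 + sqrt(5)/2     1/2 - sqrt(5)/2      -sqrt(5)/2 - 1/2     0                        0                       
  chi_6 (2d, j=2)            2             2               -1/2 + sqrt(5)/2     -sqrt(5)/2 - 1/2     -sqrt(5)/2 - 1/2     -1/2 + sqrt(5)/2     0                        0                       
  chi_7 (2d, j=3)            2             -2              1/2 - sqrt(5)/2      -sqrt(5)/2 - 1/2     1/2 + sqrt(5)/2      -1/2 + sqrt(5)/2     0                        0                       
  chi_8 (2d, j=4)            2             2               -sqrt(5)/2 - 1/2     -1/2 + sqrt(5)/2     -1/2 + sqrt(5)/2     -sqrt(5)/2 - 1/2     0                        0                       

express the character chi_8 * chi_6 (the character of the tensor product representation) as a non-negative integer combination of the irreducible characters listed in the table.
chi_8 tensor chi_6 = chi_6 + chi_8 (all other irreducibles have multiplicity 0).

The character of a tensor product is the pointwise product (chi_8 * chi_6)(C) = chi_8(C) * chi_6(C):
  {e}: (2)*(2), {r^5}: (2)*(2), {r^1, r^9}: (-sqrt(5)/2 - 1/2)*(-1/2 + sqrt(5)/2), {r^2, r^8}: (-1/2 + sqrt(5)/2)*(-sqrt(5)/2 - 1/2), {r^3, r^7}: (-1/2 + sqrt(5)/2)*(-sqrt(5)/2 - 1/2), {r^4, r^6}: (-sqrt(5)/2 - 1/2)*(-1/2 + sqrt(5)/2), {s, sr^2, ...}: (0)*(0), {sr, sr^3, ...}: (0)*(0)
so (chi_8 * chi_6) takes values
  {e} -> 4, {r^5} -> 4, {r^1, r^9} -> -1, {r^2, r^8} -> -1, {r^3, r^7} -> -1, {r^4, r^6} -> -1, {s, sr^2, ...} -> 0, {sr, sr^3, ...} -> 0.
Now take the inner product of this character with each irreducible chi from the table, <chi_8*chi_6, chi> = (1/20) sum_C |C| (chi_8*chi_6)(C) conj(chi(C)):
  <chi_8*chi_6, chi_1> = (1/20)[1*(4)*conj(1) + 1*(4)*conj(1) + 2*(-1)*conj(1) + 2*(-1)*conj(1) + 2*(-1)*conj(1) + 2*(-1)*conj(1) + 5*(0)*conj(1) + 5*(0)*conj(1)]
      = (1/20)[(4) + (4) + (-2) + (-2) + (-2) + (-2) + (0) + (0)] = 0/20 = 0
  <chi_8*chi_6, chi_2> = (1/20)[1*(4)*conj(1) + 1*(4)*conj(1) + 2*(-1)*conj(1) + 2*(-1)*conj(1) + 2*(-1)*conj(1) + 2*(-1)*conj(1) + 5*(0)*conj(-1) + 5*(0)*conj(-1)]
      = (1/20)[(4) + (4) + (-2) + (-2) + (-2) + (-2) + (0) + (0)] = 0/20 = 0
  <chi_8*chi_6, chi_3> = (1/20)[1*(4)*conj(1) + 1*(4)*conj(-1) + 2*(-1)*conj(-1) + 2*(-1)*conj(1) + 2*(-1)*conj(-1) + 2*(-1)*conj(1) + 5*(0)*conj(1) + 5*(0)*conj(-1)]
      = (1/20)[(4) + (-4) + (2) + (-2) + (2) + (-2) + (0) + (0)] = 0/20 = 0
  <chi_8*chi_6, chi_4> = (1/20)[1*(4)*conj(1) + 1*(4)*conj(-1) + 2*(-1)*conj(-1) + 2*(-1)*conj(1) + 2*(-1)*conj(-1) + 2*(-1)*conj(1) + 5*(0)*conj(-1) + 5*(0)*conj(1)]
      = (1/20)[(4) + (-4) + (2) + (-2) + (2) + (-2) + (0) + (0)] = 0/20 = 0
  <chi_8*chi_6, chi_5> = (1/20)[1*(4)*conj(2) + 1*(4)*conj(-2) + 2*(-1)*conj(1/2 + sqrt(5)/2) + 2*(-1)*conj(-1/2 + sqrt(5)/2) + 2*(-1)*conj(1/2 - sqrt(5)/2) + 2*(-1)*conj(-sqrt(5)/2 - 1/2) + 5*(0)*conj(0) + 5*(0)*conj(0)]
      = (1/20)[(8) + (-8) + (-sqrt(5) - 1) + (1 - sqrt(5)) + (-1 + sqrt(5)) + (1 + sqrt(5)) + (0) + (0)] = 0/20 = 0
  <chi_8*chi_6, chi_6> = (1/20)[1*(4)*conj(2) + 1*(4)*conj(2) + 2*(-1)*conj(-1/2 + sqrt(5)/2) + 2*(-1)*conj(-sqrt(5)/2 - 1/2) + 2*(-1)*conj(-sqrt(5)/2 - 1/2) + 2*(-1)*conj(-1/2 + sqrt(5)/2) + 5*(0)*conj(0) + 5*(0)*conj(0)]
      = (1/20)[(8) + (8) + (1 - sqrt(5)) + (1 + sqrt(5)) + (1 + sqrt(5)) + (1 - sqrt(5)) + (0) + (0)] = 20/20 = 1
  <chi_8*chi_6, chi_7> = (1/20)[1*(4)*conj(2) + 1*(4)*conj(-2) + 2*(-1)*conj(1/2 - sqrt(5)/2) + 2*(-1)*conj(-sqrt(5)/2 - 1/2) + 2*(-1)*conj(1/2 + sqrt(5)/2) + 2*(-1)*conj(-1/2 + sqrt(5)/2) + 5*(0)*conj(0) + 5*(0)*conj(0)]
      = (1/20)[(8) + (-8) + (-1 + sqrt(5)) + (1 + sqrt(5)) + (-sqrt(5) - 1) + (1 - sqrt(5)) + (0) + (0)] = 0/20 = 0
  <chi_8*chi_6, chi_8> = (1/20)[1*(4)*conj(2) + 1*(4)*conj(2) + 2*(-1)*conj(-sqrt(5)/2 - 1/2) + 2*(-1)*conj(-1/2 + sqrt(5)/2) + 2*(-1)*conj(-1/2 + sqrt(5)/2) + 2*(-1)*conj(-sqrt(5)/2 - 1/2) + 5*(0)*conj(0) + 5*(0)*conj(0)]
      = (1/20)[(8) + (8) + (1 + sqrt(5)) + (1 - sqrt(5)) + (1 - sqrt(5)) + (1 + sqrt(5)) + (0) + (0)] = 20/20 = 1
Hence the multiplicities are chi_6: 1, chi_8: 1. Dimension check: dim(chi_8)*dim(chi_6) = 2*2 = 4 and sum (mult * dim) = 1*2 + 1*2 = 4.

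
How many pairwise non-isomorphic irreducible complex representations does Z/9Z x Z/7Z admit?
63

Solution. The number of irreducible complex representations of a finite group equals its number of conjugacy classes. Z/9Z x Z/7Z is abelian of order 63, so every element is its own conjugacy class: 63 classes, so Z/9Z x Z/7Z (order 63) has exactly 63 irreducible complex representations.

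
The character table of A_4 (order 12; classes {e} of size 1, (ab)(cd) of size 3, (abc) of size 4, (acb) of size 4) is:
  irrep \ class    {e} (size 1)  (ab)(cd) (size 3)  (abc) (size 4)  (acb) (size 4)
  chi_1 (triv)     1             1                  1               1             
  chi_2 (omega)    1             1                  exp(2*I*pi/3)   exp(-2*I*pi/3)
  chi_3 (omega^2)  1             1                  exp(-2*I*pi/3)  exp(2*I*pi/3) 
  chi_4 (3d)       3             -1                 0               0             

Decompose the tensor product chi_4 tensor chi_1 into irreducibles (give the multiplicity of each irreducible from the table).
chi_4 tensor chi_1 = chi_4 (all other irreducibles have multiplicity 0).

Solution. The character of a tensor product is the pointwise product (chi_4 * chi_1)(C) = chi_4(C) * chi_1(C):
  {e}: (3)*(1), (ab)(cd): (-1)*(1), (abc): (0)*(1), (acb): (0)*(1)
so (chi_4 * chi_1) takes values
  {e} -> 3, (ab)(cd) -> -1, (abc) -> 0, (acb) -> 0.
Now take the inner product of this character with each irreducible chi from the table, <chi_4*chi_1, chi> = (1/12) sum_C |C| (chi_4*chi_1)(C) conj(chi(C)):
  <chi_4*chi_1, chi_1> = (1/12)[1*(3)*conj(1) + 3*(-1)*conj(1) + 4*(0)*conj(1) + 4*(0)*conj(1)]
      = (1/12)[(3) + (-3) + (0) + (0)] = 0/12 = 0
  <chi_4*chi_1, chi_2> = (1/12)[1*(3)*conj(1) + 3*(-1)*conj(1) + 4*(0)*conj(exp(2*I*pi/3)) + 4*(0)*conj(exp(-2*I*pi/3))]
      = (1/12)[(3) + (-3) + (0) + (0)] = 0/12 = 0
  <chi_4*chi_1, chi_3> = (1/12)[1*(3)*conj(1) + 3*(-1)*conj(1) + 4*(0)*conj(exp(-2*I*pi/3)) + 4*(0)*conj(exp(2*I*pi/3))]
      = (1/12)[(3) + (-3) + (0) + (0)] = 0/12 = 0
  <chi_4*chi_1, chi_4> = (1/12)[1*(3)*conj(3) + 3*(-1)*conj(-1) + 4*(0)*conj(0) + 4*(0)*conj(0)]
      = (1/12)[(9) + (3) + (0) + (0)] = 12/12 = 1
(Exp terms are combined using exp(i*s)*conj(exp(i*t)) = exp(i*(s-t)), and sums of them are collapsed using the identity that for every m > 1 the m distinct m-th roots of unity sum to 0, e.g. 1 + exp(2*I*pi/3) + exp(-2*I*pi/3) = 0.)
Hence the multiplicities are chi_4: 1. Dimension check: dim(chi_4)*dim(chi_1) = 3*1 = 3 and sum (mult * dim) = 1*3 = 3.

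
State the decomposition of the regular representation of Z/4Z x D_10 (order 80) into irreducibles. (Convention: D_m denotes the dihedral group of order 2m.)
Each irreducible V_i of dimension d_i appears with multiplicity d_i, i.e. rho_reg = (direct sum over all irreducibles V_i) d_i V_i. The irreducible dimensions for Z/4Z x D_10 are 1, 1, 1, 1, 1, 1, 1, 1, 1, 1, 1, 1, 1, 1, 1, 1, 2, 2, 2, 2, 2, 2, 2, 2, 2, 2, 2, 2, 2, 2, 2, 2: 16 irreducibles of dimension 1, each with multiplicity 1; 16 irreducibles of dimension 2, each with multiplicity 2. Total dimension 16*1*1 + 16*2*2 = 80 = |G|.

Details: General theorem: in the regular representation of a finite group G, each irreducible appears with multiplicity equal to its dimension. Check: dim(rho_reg) = sum d_i^2 = 1 + 1 + 1 + 1 + 1 + 1 + 1 + 1 + 1 + 1 + 1 + 1 + 1 + 1 + 1 + 1 + 4 + 4 + 4 + 4 + 4 + 4 + 4 + 4 + 4 + 4 + 4 + 4 + 4 + 4 + 4 + 4 = 80 = |G|.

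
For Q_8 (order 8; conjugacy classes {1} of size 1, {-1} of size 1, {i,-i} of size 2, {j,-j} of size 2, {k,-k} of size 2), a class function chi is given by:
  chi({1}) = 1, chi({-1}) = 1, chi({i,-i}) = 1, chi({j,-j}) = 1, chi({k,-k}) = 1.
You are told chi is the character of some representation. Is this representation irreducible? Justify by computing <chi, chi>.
Irreducible: <chi, chi> = 1.

Working: <chi, chi> = (1/|G|) sum_C |C| * |chi(C)|^2 = (1/8)[1*|1|^2 + 1*|1|^2 + 2*|1|^2 + 2*|1|^2 + 2*|1|^2]
  = (1/8)[(1) + (1) + (2) + (2) + (2)] = 8/8 = 1.
A character is irreducible iff <chi, chi> = 1, so this representation is irreducible.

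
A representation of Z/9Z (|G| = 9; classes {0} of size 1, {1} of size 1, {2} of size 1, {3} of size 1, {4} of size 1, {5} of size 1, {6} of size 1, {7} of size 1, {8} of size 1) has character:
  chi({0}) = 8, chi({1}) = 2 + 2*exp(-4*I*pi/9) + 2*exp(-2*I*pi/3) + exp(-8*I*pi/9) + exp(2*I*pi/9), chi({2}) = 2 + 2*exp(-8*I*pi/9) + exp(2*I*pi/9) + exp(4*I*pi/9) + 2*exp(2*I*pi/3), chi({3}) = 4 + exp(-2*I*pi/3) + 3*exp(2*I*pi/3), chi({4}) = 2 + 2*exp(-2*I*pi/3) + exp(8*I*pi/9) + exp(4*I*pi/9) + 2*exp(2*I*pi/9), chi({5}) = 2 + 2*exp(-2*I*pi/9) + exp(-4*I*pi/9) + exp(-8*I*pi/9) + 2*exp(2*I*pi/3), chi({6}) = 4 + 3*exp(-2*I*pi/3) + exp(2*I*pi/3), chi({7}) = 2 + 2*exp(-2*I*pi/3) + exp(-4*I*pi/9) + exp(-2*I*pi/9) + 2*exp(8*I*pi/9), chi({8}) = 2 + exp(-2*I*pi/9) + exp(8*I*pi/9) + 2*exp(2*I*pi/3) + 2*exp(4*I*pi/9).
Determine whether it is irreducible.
Not irreducible (reducible): <chi, chi> = 14 > 1.

Argument: <chi, chi> = (1/|G|) sum_C |C| * |chi(C)|^2 = (1/9)[1*|8|^2 + 1*|2 + 2*exp(-4*I*pi/9) + 2*exp(-2*I*pi/3) + exp(-8*I*pi/9) + exp(2*I*pi/9)|^2 + 1*|2 + 2*exp(-8*I*pi/9) + exp(2*I*pi/9) + exp(4*I*pi/9) + 2*exp(2*I*pi/3)|^2 + 1*|4 + exp(-2*I*pi/3) + 3*exp(2*I*pi/3)|^2 + 1*|2 + 2*exp(-2*I*pi/3) + exp(8*I*pi/9) + exp(4*I*pi/9) + 2*exp(2*I*pi/9)|^2 + 1*|2 + 2*exp(-2*I*pi/9) + exp(-4*I*pi/9) + exp(-8*I*pi/9) + 2*exp(2*I*pi/3)|^2 + 1*|4 + 3*exp(-2*I*pi/3) + exp(2*I*pi/3)|^2 + 1*|2 + 2*exp(-2*I*pi/3) + exp(-4*I*pi/9) + exp(-2*I*pi/9) + 2*exp(8*I*pi/9)|^2 + 1*|2 + exp(-2*I*pi/9) + exp(8*I*pi/9) + 2*exp(2*I*pi/3) + 2*exp(4*I*pi/9)|^2]
  = (1/9)[(64) + (14 + 6*exp(-4*I*pi/9) + 6*exp(-2*I*pi/3) + 8*exp(-2*I*pi/9) + 5*exp(-8*I*pi/9) + 5*exp(8*I*pi/9) + 8*exp(2*I*pi/9) + 6*exp(2*I*pi/3) + 6*exp(4*I*pi/9)) + (14 + 8*exp(-4*I*pi/9) + 6*exp(-2*I*pi/3) + 5*exp(-2*I*pi/9) + 6*exp(-8*I*pi/9) + 6*exp(8*I*pi/9) + 5*exp(2*I*pi/9) + 6*exp(2*I*pi/3) + 8*exp(4*I*pi/9)) + (7) + (14 + 6*exp(-2*I*pi/3) + 5*exp(-4*I*pi/9) + 6*exp(-2*I*pi/9) + 8*exp(-8*I*pi/9) + 8*exp(8*I*pi/9) + 6*exp(2*I*pi/9) + 5*exp(4*I*pi/9) + 6*exp(2*I*pi/3)) + (14 + 6*exp(-2*I*pi/3) + 5*exp(-4*I*pi/9) + 6*exp(-2*I*pi/9) + 8*exp(-8*I*pi/9) + 8*exp(8*I*pi/9) + 6*exp(2*I*pi/9) + 5*exp(4*I*pi/9) + 6*exp(2*I*pi/3)) + (7) + (14 + 8*exp(-4*I*pi/9) + 6*exp(-2*I*pi/3) + 5*exp(-2*I*pi/9) + 6*exp(-8*I*pi/9) + 6*exp(8*I*pi/9) + 5*exp(2*I*pi/9) + 6*exp(2*I*pi/3) + 8*exp(4*I*pi/9)) + (14 + 6*exp(-4*I*pi/9) + 6*exp(-2*I*pi/3) + 8*exp(-2*I*pi/9) + 5*exp(-8*I*pi/9) + 5*exp(8*I*pi/9) + 8*exp(2*I*pi/9) + 6*exp(2*I*pi/3) + 6*exp(4*I*pi/9))] = 126/9 = 14.
(Exp terms are combined using exp(i*s)*conj(exp(i*t)) = exp(i*(s-t)), and sums of them are collapsed using the identity that for every m > 1 the m distinct m-th roots of unity sum to 0, e.g. 1 + exp(2*I*pi/3) + exp(-2*I*pi/3) = 0.)
A character is irreducible iff <chi, chi> = 1, so this representation is reducible.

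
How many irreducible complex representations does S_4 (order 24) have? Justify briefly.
5

Explanation: The number of irreducible complex representations of a finite group equals its number of conjugacy classes. Conjugacy classes in S_4 correspond to cycle types, i.e. partitions of 4; there are p(4) = 5 of them, so S_4 (order 24) has exactly 5 irreducible complex representations.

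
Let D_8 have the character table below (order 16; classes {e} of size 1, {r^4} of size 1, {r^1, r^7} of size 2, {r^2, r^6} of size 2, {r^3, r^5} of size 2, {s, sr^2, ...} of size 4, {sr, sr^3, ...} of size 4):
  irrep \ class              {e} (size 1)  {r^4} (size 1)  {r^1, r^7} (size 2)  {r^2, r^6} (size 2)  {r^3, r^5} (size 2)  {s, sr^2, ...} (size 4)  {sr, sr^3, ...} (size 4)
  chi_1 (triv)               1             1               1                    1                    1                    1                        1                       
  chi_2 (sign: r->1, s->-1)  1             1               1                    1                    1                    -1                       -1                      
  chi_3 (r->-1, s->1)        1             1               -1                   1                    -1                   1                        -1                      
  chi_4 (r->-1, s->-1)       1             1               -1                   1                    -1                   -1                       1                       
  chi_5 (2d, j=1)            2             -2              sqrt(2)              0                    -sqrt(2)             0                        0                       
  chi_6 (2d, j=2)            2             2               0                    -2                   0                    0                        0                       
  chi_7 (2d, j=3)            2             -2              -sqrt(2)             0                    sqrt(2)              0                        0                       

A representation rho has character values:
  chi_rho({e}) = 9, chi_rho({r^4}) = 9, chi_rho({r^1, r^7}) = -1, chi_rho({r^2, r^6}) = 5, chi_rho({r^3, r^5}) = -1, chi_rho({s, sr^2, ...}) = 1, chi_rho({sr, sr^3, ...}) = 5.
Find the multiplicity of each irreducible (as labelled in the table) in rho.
Multiplicities: chi_1: 3, chi_2: 0, chi_3: 1, chi_4: 3, chi_5: 0, chi_6: 1, chi_7: 0.

Proof sketch: Use <chi_rho, chi> = (1/|G|) sum_C |C| * chi_rho(C) * conj(chi(C)) with |G| = 16 for each irreducible chi in the table:
  <chi_rho, chi_1> = (1/16)[1*(9)*conj(1) + 1*(9)*conj(1) + 2*(-1)*conj(1) + 2*(5)*conj(1) + 2*(-1)*conj(1) + 4*(1)*conj(1) + 4*(5)*conj(1)]
      = (1/16)[(9) + (9) + (-2) + (10) + (-2) + (4) + (20)] = 48/16 = 3
  <chi_rho, chi_2> = (1/16)[1*(9)*conj(1) + 1*(9)*conj(1) + 2*(-1)*conj(1) + 2*(5)*conj(1) + 2*(-1)*conj(1) + 4*(1)*conj(-1) + 4*(5)*conj(-1)]
      = (1/16)[(9) + (9) + (-2) + (10) + (-2) + (-4) + (-20)] = 0/16 = 0
  <chi_rho, chi_3> = (1/16)[1*(9)*conj(1) + 1*(9)*conj(1) + 2*(-1)*conj(-1) + 2*(5)*conj(1) + 2*(-1)*conj(-1) + 4*(1)*conj(1) + 4*(5)*conj(-1)]
      = (1/16)[(9) + (9) + (2) + (10) + (2) + (4) + (-20)] = 16/16 = 1
  <chi_rho, chi_4> = (1/16)[1*(9)*conj(1) + 1*(9)*conj(1) + 2*(-1)*conj(-1) + 2*(5)*conj(1) + 2*(-1)*conj(-1) + 4*(1)*conj(-1) + 4*(5)*conj(1)]
      = (1/16)[(9) + (9) + (2) + (10) + (2) + (-4) + (20)] = 48/16 = 3
  <chi_rho, chi_5> = (1/16)[1*(9)*conj(2) + 1*(9)*conj(-2) + 2*(-1)*conj(sqrt(2)) + 2*(5)*conj(0) + 2*(-1)*conj(-sqrt(2)) + 4*(1)*conj(0) + 4*(5)*conj(0)]
      = (1/16)[(18) + (-18) + (-2*sqrt(2)) + (0) + (2*sqrt(2)) + (0) + (0)] = 0/16 = 0
  <chi_rho, chi_6> = (1/16)[1*(9)*conj(2) + 1*(9)*conj(2) + 2*(-1)*conj(0) + 2*(5)*conj(-2) + 2*(-1)*conj(0) + 4*(1)*conj(0) + 4*(5)*conj(0)]
      = (1/16)[(18) + (18) + (0) + (-20) + (0) + (0) + (0)] = 16/16 = 1
  <chi_rho, chi_7> = (1/16)[1*(9)*conj(2) + 1*(9)*conj(-2) + 2*(-1)*conj(-sqrt(2)) + 2*(5)*conj(0) + 2*(-1)*conj(sqrt(2)) + 4*(1)*conj(0) + 4*(5)*conj(0)]
      = (1/16)[(18) + (-18) + (2*sqrt(2)) + (0) + (-2*sqrt(2)) + (0) + (0)] = 0/16 = 0
Dimension check: dim(rho) = sum (mult * dim) = 3*1 + 0*1 + 1*1 + 3*1 + 0*2 + 1*2 + 0*2 = 9 = chi_rho(e) = 9.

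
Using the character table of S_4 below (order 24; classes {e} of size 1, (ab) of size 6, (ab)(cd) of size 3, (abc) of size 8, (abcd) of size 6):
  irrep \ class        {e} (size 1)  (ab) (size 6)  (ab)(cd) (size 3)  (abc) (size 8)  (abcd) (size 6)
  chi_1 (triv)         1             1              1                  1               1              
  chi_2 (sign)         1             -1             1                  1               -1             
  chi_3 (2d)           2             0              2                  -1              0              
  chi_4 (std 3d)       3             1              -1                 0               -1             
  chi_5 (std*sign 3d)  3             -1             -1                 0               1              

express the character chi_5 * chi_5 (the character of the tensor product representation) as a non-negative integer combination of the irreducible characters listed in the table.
chi_5 tensor chi_5 = chi_1 + chi_3 + chi_4 + chi_5 (all other irreducibles have multiplicity 0).

Derivation: The character of a tensor product is the pointwise product (chi_5 * chi_5)(C) = chi_5(C) * chi_5(C):
  {e}: (3)*(3), (ab): (-1)*(-1), (ab)(cd): (-1)*(-1), (abc): (0)*(0), (abcd): (1)*(1)
so (chi_5 * chi_5) takes values
  {e} -> 9, (ab) -> 1, (ab)(cd) -> 1, (abc) -> 0, (abcd) -> 1.
Now take the inner product of this character with each irreducible chi from the table, <chi_5*chi_5, chi> = (1/24) sum_C |C| (chi_5*chi_5)(C) conj(chi(C)):
  <chi_5*chi_5, chi_1> = (1/24)[1*(9)*conj(1) + 6*(1)*conj(1) + 3*(1)*conj(1) + 8*(0)*conj(1) + 6*(1)*conj(1)]
      = (1/24)[(9) + (6) + (3) + (0) + (6)] = 24/24 = 1
  <chi_5*chi_5, chi_2> = (1/24)[1*(9)*conj(1) + 6*(1)*conj(-1) + 3*(1)*conj(1) + 8*(0)*conj(1) + 6*(1)*conj(-1)]
      = (1/24)[(9) + (-6) + (3) + (0) + (-6)] = 0/24 = 0
  <chi_5*chi_5, chi_3> = (1/24)[1*(9)*conj(2) + 6*(1)*conj(0) + 3*(1)*conj(2) + 8*(0)*conj(-1) + 6*(1)*conj(0)]
      = (1/24)[(18) + (0) + (6) + (0) + (0)] = 24/24 = 1
  <chi_5*chi_5, chi_4> = (1/24)[1*(9)*conj(3) + 6*(1)*conj(1) + 3*(1)*conj(-1) + 8*(0)*conj(0) + 6*(1)*conj(-1)]
      = (1/24)[(27) + (6) + (-3) + (0) + (-6)] = 24/24 = 1
  <chi_5*chi_5, chi_5> = (1/24)[1*(9)*conj(3) + 6*(1)*conj(-1) + 3*(1)*conj(-1) + 8*(0)*conj(0) + 6*(1)*conj(1)]
      = (1/24)[(27) + (-6) + (-3) + (0) + (6)] = 24/24 = 1
Hence the multiplicities are chi_1: 1, chi_3: 1, chi_4: 1, chi_5: 1. Dimension check: dim(chi_5)*dim(chi_5) = 3*3 = 9 and sum (mult * dim) = 1*1 + 1*2 + 1*3 + 1*3 = 9.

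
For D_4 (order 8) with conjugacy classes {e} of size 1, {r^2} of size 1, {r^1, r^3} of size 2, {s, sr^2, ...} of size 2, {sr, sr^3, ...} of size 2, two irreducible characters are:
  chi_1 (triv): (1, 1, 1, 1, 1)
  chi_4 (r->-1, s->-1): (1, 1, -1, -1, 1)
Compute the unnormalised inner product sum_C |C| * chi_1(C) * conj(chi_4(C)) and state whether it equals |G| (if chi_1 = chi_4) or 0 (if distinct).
Sum = 0; so <chi_1, chi_4> = 0 (distinct irreducibles are orthogonal).

Why: Compute term by term over conjugacy classes (|C| * chi_1(C) * conj(chi_4(C))):
  1*(1)*conj(1) + 1*(1)*conj(1) + 2*(1)*conj(-1) + 2*(1)*conj(-1) + 2*(1)*conj(1)
  = (1) + (1) + (-2) + (-2) + (2)
  = 0.
Dividing by |G| = 8 gives 0/8 = 0, matching the row-orthogonality relation <chi_1, chi_4> = [chi_1 = chi_4].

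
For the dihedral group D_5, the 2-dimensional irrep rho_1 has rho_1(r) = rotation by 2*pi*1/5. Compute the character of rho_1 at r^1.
chi_{rho_1}(r^1) = 2*cos(2*pi*1*1/5) = -1/2 + sqrt(5)/2

Solution. rho_1(r^1) is rotation by angle 2*pi*1*1/5, whose trace is 2*cos(2*pi*1*1/5) = -1/2 + sqrt(5)/2.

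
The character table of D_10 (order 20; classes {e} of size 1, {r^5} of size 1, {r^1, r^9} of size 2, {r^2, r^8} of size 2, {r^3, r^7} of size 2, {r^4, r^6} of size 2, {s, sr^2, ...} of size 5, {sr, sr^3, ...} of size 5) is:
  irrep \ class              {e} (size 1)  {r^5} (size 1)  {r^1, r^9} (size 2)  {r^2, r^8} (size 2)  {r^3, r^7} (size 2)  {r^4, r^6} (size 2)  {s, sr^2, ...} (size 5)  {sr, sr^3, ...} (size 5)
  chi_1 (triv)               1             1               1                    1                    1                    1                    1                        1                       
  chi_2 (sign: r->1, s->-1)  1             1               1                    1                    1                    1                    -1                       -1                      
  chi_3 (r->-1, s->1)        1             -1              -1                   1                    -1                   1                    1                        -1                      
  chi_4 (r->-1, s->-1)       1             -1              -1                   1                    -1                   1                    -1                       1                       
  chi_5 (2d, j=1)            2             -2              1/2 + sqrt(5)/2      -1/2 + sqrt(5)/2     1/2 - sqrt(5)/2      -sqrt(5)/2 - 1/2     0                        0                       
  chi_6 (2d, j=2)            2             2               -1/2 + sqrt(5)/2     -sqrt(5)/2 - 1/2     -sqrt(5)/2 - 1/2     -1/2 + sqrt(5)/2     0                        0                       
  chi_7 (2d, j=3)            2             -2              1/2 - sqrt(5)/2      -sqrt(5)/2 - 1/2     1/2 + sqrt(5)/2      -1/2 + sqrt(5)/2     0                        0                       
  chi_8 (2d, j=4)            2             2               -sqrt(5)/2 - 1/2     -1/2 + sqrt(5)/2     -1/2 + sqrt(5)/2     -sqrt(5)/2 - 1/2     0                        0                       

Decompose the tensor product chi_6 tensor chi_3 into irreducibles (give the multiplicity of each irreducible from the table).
chi_6 tensor chi_3 = chi_7 (all other irreducibles have multiplicity 0).

Why: The character of a tensor product is the pointwise product (chi_6 * chi_3)(C) = chi_6(C) * chi_3(C):
  {e}: (2)*(1), {r^5}: (2)*(-1), {r^1, r^9}: (-1/2 + sqrt(5)/2)*(-1), {r^2, r^8}: (-sqrt(5)/2 - 1/2)*(1), {r^3, r^7}: (-sqrt(5)/2 - 1/2)*(-1), {r^4, r^6}: (-1/2 + sqrt(5)/2)*(1), {s, sr^2, ...}: (0)*(1), {sr, sr^3, ...}: (0)*(-1)
so (chi_6 * chi_3) takes values
  {e} -> 2, {r^5} -> -2, {r^1, r^9} -> 1/2 - sqrt(5)/2, {r^2, r^8} -> -sqrt(5)/2 - 1/2, {r^3, r^7} -> 1/2 + sqrt(5)/2, {r^4, r^6} -> -1/2 + sqrt(5)/2, {s, sr^2, ...} -> 0, {sr, sr^3, ...} -> 0.
Now take the inner product of this character with each irreducible chi from the table, <chi_6*chi_3, chi> = (1/20) sum_C |C| (chi_6*chi_3)(C) conj(chi(C)):
  <chi_6*chi_3, chi_1> = (1/20)[1*(2)*conj(1) + 1*(-2)*conj(1) + 2*(1/2 - sqrt(5)/2)*conj(1) + 2*(-sqrt(5)/2 - 1/2)*conj(1) + 2*(1/2 + sqrt(5)/2)*conj(1) + 2*(-1/2 + sqrt(5)/2)*conj(1) + 5*(0)*conj(1) + 5*(0)*conj(1)]
      = (1/20)[(2) + (-2) + (1 - sqrt(5)) + (-sqrt(5) - 1) + (1 + sqrt(5)) + (-1 + sqrt(5)) + (0) + (0)] = 0/20 = 0
  <chi_6*chi_3, chi_2> = (1/20)[1*(2)*conj(1) + 1*(-2)*conj(1) + 2*(1/2 - sqrt(5)/2)*conj(1) + 2*(-sqrt(5)/2 - 1/2)*conj(1) + 2*(1/2 + sqrt(5)/2)*conj(1) + 2*(-1/2 + sqrt(5)/2)*conj(1) + 5*(0)*conj(-1) + 5*(0)*conj(-1)]
      = (1/20)[(2) + (-2) + (1 - sqrt(5)) + (-sqrt(5) - 1) + (1 + sqrt(5)) + (-1 + sqrt(5)) + (0) + (0)] = 0/20 = 0
  <chi_6*chi_3, chi_3> = (1/20)[1*(2)*conj(1) + 1*(-2)*conj(-1) + 2*(1/2 - sqrt(5)/2)*conj(-1) + 2*(-sqrt(5)/2 - 1/2)*conj(1) + 2*(1/2 + sqrt(5)/2)*conj(-1) + 2*(-1/2 + sqrt(5)/2)*conj(1) + 5*(0)*conj(1) + 5*(0)*conj(-1)]
      = (1/20)[(2) + (2) + (-1 + sqrt(5)) + (-sqrt(5) - 1) + (-sqrt(5) - 1) + (-1 + sqrt(5)) + (0) + (0)] = 0/20 = 0
  <chi_6*chi_3, chi_4> = (1/20)[1*(2)*conj(1) + 1*(-2)*conj(-1) + 2*(1/2 - sqrt(5)/2)*conj(-1) + 2*(-sqrt(5)/2 - 1/2)*conj(1) + 2*(1/2 + sqrt(5)/2)*conj(-1) + 2*(-1/2 + sqrt(5)/2)*conj(1) + 5*(0)*conj(-1) + 5*(0)*conj(1)]
      = (1/20)[(2) + (2) + (-1 + sqrt(5)) + (-sqrt(5) - 1) + (-sqrt(5) - 1) + (-1 + sqrt(5)) + (0) + (0)] = 0/20 = 0
  <chi_6*chi_3, chi_5> = (1/20)[1*(2)*conj(2) + 1*(-2)*conj(-2) + 2*(1/2 - sqrt(5)/2)*conj(1/2 + sqrt(5)/2) + 2*(-sqrt(5)/2 - 1/2)*conj(-1/2 + sqrt(5)/2) + 2*(1/2 + sqrt(5)/2)*conj(1/2 - sqrt(5)/2) + 2*(-1/2 + sqrt(5)/2)*conj(-sqrt(5)/2 - 1/2) + 5*(0)*conj(0) + 5*(0)*conj(0)]
      = (1/20)[(4) + (4) + (-2) + (-2) + (-2) + (-2) + (0) + (0)] = 0/20 = 0
  <chi_6*chi_3, chi_6> = (1/20)[1*(2)*conj(2) + 1*(-2)*conj(2) + 2*(1/2 - sqrt(5)/2)*conj(-1/2 + sqrt(5)/2) + 2*(-sqrt(5)/2 - 1/2)*conj(-sqrt(5)/2 - 1/2) + 2*(1/2 + sqrt(5)/2)*conj(-sqrt(5)/2 - 1/2) + 2*(-1/2 + sqrt(5)/2)*conj(-1/2 + sqrt(5)/2) + 5*(0)*conj(0) + 5*(0)*conj(0)]
      = (1/20)[(4) + (-4) + (-3 + sqrt(5)) + (sqrt(5) + 3) + (-3 - sqrt(5)) + (3 - sqrt(5)) + (0) + (0)] = 0/20 = 0
  <chi_6*chi_3, chi_7> = (1/20)[1*(2)*conj(2) + 1*(-2)*conj(-2) + 2*(1/2 - sqrt(5)/2)*conj(1/2 - sqrt(5)/2) + 2*(-sqrt(5)/2 - 1/2)*conj(-sqrt(5)/2 - 1/2) + 2*(1/2 + sqrt(5)/2)*conj(1/2 + sqrt(5)/2) + 2*(-1/2 + sqrt(5)/2)*conj(-1/2 + sqrt(5)/2) + 5*(0)*conj(0) + 5*(0)*conj(0)]
      = (1/20)[(4) + (4) + (3 - sqrt(5)) + (sqrt(5) + 3) + (sqrt(5) + 3) + (3 - sqrt(5)) + (0) + (0)] = 20/20 = 1
  <chi_6*chi_3, chi_8> = (1/20)[1*(2)*conj(2) + 1*(-2)*conj(2) + 2*(1/2 - sqrt(5)/2)*conj(-sqrt(5)/2 - 1/2) + 2*(-sqrt(5)/2 - 1/2)*conj(-1/2 + sqrt(5)/2) + 2*(1/2 + sqrt(5)/2)*conj(-1/2 + sqrt(5)/2) + 2*(-1/2 + sqrt(5)/2)*conj(-sqrt(5)/2 - 1/2) + 5*(0)*conj(0) + 5*(0)*conj(0)]
      = (1/20)[(4) + (-4) + (2) + (-2) + (2) + (-2) + (0) + (0)] = 0/20 = 0
Hence the multiplicities are chi_7: 1. Dimension check: dim(chi_6)*dim(chi_3) = 2*1 = 2 and sum (mult * dim) = 1*2 = 2.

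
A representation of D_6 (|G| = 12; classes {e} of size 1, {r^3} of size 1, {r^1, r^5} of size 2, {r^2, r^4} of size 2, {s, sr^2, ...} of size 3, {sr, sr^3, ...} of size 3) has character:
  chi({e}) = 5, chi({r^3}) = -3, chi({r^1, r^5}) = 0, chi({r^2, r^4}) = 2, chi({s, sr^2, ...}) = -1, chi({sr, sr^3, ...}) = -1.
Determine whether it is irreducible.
Not irreducible (reducible): <chi, chi> = 4 > 1.

Argument: <chi, chi> = (1/|G|) sum_C |C| * |chi(C)|^2 = (1/12)[1*|5|^2 + 1*|-3|^2 + 2*|0|^2 + 2*|2|^2 + 3*|-1|^2 + 3*|-1|^2]
  = (1/12)[(25) + (9) + (0) + (8) + (3) + (3)] = 48/12 = 4.
A character is irreducible iff <chi, chi> = 1, so this representation is reducible.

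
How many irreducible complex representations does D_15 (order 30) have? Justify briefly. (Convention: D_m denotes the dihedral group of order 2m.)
9

Justification: The number of irreducible complex representations of a finite group equals its number of conjugacy classes. D_15 has 9 conjugacy classes ((n+3)/2 for n odd), so D_15 (order 30) has exactly 9 irreducible complex representations.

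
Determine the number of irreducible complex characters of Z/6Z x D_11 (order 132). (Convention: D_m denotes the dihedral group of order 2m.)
42

Derivation: The number of irreducible complex representations of a finite group equals its number of conjugacy classes. For a direct product, #classes(G x H) = #classes(G) * #classes(H). Z/6Z has 6 classes (abelian), D_11 has 7 classes, so 6 * 7 = 42, so Z/6Z x D_11 (order 132) has exactly 42 irreducible complex representations.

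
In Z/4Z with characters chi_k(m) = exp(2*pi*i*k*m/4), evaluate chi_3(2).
chi_3(2) = zeta_4^6 = -1

Explanation: chi_3(2) = zeta_4^(3*2) = zeta_4^6. Since zeta_4^4 = 1, this equals zeta_4^2 = exp(2*pi*i*2/4) = -1.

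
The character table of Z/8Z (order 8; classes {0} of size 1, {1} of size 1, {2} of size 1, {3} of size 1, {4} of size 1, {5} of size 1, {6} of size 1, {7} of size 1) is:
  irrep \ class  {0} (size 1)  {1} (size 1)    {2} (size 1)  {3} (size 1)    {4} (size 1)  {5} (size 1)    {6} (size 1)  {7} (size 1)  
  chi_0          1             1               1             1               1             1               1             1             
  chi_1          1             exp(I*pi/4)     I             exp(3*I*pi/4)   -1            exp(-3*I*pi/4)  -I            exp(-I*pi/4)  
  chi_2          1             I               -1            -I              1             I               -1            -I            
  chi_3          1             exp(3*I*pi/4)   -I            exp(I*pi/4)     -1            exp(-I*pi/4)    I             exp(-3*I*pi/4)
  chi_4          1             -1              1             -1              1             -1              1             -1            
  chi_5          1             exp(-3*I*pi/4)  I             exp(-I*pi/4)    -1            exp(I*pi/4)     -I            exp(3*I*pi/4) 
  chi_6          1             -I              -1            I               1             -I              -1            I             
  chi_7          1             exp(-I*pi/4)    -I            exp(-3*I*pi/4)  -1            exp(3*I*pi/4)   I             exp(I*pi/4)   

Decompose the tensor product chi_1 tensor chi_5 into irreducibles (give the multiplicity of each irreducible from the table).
chi_1 tensor chi_5 = chi_6 (all other irreducibles have multiplicity 0).

Solution. The character of a tensor product is the pointwise product (chi_1 * chi_5)(C) = chi_1(C) * chi_5(C):
  {0}: (1)*(1), {1}: (exp(I*pi/4))*(exp(-3*I*pi/4)), {2}: (I)*(I), {3}: (exp(3*I*pi/4))*(exp(-I*pi/4)), {4}: (-1)*(-1), {5}: (exp(-3*I*pi/4))*(exp(I*pi/4)), {6}: (-I)*(-I), {7}: (exp(-I*pi/4))*(exp(3*I*pi/4))
so (chi_1 * chi_5) takes values
  {0} -> 1, {1} -> -I, {2} -> -1, {3} -> I, {4} -> 1, {5} -> -I, {6} -> -1, {7} -> I.
Now take the inner product of this character with each irreducible chi from the table, <chi_1*chi_5, chi> = (1/8) sum_C |C| (chi_1*chi_5)(C) conj(chi(C)):
  <chi_1*chi_5, chi_0> = (1/8)[1*(1)*conj(1) + 1*(-I)*conj(1) + 1*(-1)*conj(1) + 1*(I)*conj(1) + 1*(1)*conj(1) + 1*(-I)*conj(1) + 1*(-1)*conj(1) + 1*(I)*conj(1)]
      = (1/8)[(1) + (-I) + (-1) + (I) + (1) + (-I) + (-1) + (I)] = 0/8 = 0
  <chi_1*chi_5, chi_1> = (1/8)[1*(1)*conj(1) + 1*(-I)*conj(exp(I*pi/4)) + 1*(-1)*conj(I) + 1*(I)*conj(exp(3*I*pi/4)) + 1*(1)*conj(-1) + 1*(-I)*conj(exp(-3*I*pi/4)) + 1*(-1)*conj(-I) + 1*(I)*conj(exp(-I*pi/4))]
      = (1/8)[(1) + (-exp(I*pi/4)) + (I) + (exp(-I*pi/4)) + (-1) + (-exp(-3*I*pi/4)) + (-I) + (exp(3*I*pi/4))] = 0/8 = 0
  <chi_1*chi_5, chi_2> = (1/8)[1*(1)*conj(1) + 1*(-I)*conj(I) + 1*(-1)*conj(-1) + 1*(I)*conj(-I) + 1*(1)*conj(1) + 1*(-I)*conj(I) + 1*(-1)*conj(-1) + 1*(I)*conj(-I)]
      = (1/8)[(1) + (-1) + (1) + (-1) + (1) + (-1) + (1) + (-1)] = 0/8 = 0
  <chi_1*chi_5, chi_3> = (1/8)[1*(1)*conj(1) + 1*(-I)*conj(exp(3*I*pi/4)) + 1*(-1)*conj(-I) + 1*(I)*conj(exp(I*pi/4)) + 1*(1)*conj(-1) + 1*(-I)*conj(exp(-I*pi/4)) + 1*(-1)*conj(I) + 1*(I)*conj(exp(-3*I*pi/4))]
      = (1/8)[(1) + (-exp(-I*pi/4)) + (-I) + (exp(I*pi/4)) + (-1) + (-exp(3*I*pi/4)) + (I) + (exp(-3*I*pi/4))] = 0/8 = 0
  <chi_1*chi_5, chi_4> = (1/8)[1*(1)*conj(1) + 1*(-I)*conj(-1) + 1*(-1)*conj(1) + 1*(I)*conj(-1) + 1*(1)*conj(1) + 1*(-I)*conj(-1) + 1*(-1)*conj(1) + 1*(I)*conj(-1)]
      = (1/8)[(1) + (I) + (-1) + (-I) + (1) + (I) + (-1) + (-I)] = 0/8 = 0
  <chi_1*chi_5, chi_5> = (1/8)[1*(1)*conj(1) + 1*(-I)*conj(exp(-3*I*pi/4)) + 1*(-1)*conj(I) + 1*(I)*conj(exp(-I*pi/4)) + 1*(1)*conj(-1) + 1*(-I)*conj(exp(I*pi/4)) + 1*(-1)*conj(-I) + 1*(I)*conj(exp(3*I*pi/4))]
      = (1/8)[(1) + (-exp(-3*I*pi/4)) + (I) + (exp(3*I*pi/4)) + (-1) + (-exp(I*pi/4)) + (-I) + (exp(-I*pi/4))] = 0/8 = 0
  <chi_1*chi_5, chi_6> = (1/8)[1*(1)*conj(1) + 1*(-I)*conj(-I) + 1*(-1)*conj(-1) + 1*(I)*conj(I) + 1*(1)*conj(1) + 1*(-I)*conj(-I) + 1*(-1)*conj(-1) + 1*(I)*conj(I)]
      = (1/8)[(1) + (1) + (1) + (1) + (1) + (1) + (1) + (1)] = 8/8 = 1
  <chi_1*chi_5, chi_7> = (1/8)[1*(1)*conj(1) + 1*(-I)*conj(exp(-I*pi/4)) + 1*(-1)*conj(-I) + 1*(I)*conj(exp(-3*I*pi/4)) + 1*(1)*conj(-1) + 1*(-I)*conj(exp(3*I*pi/4)) + 1*(-1)*conj(I) + 1*(I)*conj(exp(I*pi/4))]
      = (1/8)[(1) + (-exp(3*I*pi/4)) + (-I) + (exp(-3*I*pi/4)) + (-1) + (-exp(-I*pi/4)) + (I) + (exp(I*pi/4))] = 0/8 = 0
(Exp terms are combined using exp(i*s)*conj(exp(i*t)) = exp(i*(s-t)), and sums of them are collapsed using the identity that for every m > 1 the m distinct m-th roots of unity sum to 0, e.g. 1 + exp(2*I*pi/3) + exp(-2*I*pi/3) = 0.)
Hence the multiplicities are chi_6: 1. Dimension check: dim(chi_1)*dim(chi_5) = 1*1 = 1 and sum (mult * dim) = 1*1 = 1.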